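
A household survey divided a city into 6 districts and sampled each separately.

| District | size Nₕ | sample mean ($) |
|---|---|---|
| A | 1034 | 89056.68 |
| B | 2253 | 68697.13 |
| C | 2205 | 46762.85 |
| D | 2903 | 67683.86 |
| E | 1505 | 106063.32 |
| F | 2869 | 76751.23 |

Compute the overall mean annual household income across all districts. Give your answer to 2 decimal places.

x̄_st = (Σ Nₕx̄ₕ) / (Σ Nₕ) = (1034·89056.68 + 2253·68697.13 + 2205·46762.85 + 2903·67683.86 + 1505·106063.32 + 2869·76751.23) / 12769
= 926282146.31 / 12769 = 72541.4791... → 72541.48.

72541.48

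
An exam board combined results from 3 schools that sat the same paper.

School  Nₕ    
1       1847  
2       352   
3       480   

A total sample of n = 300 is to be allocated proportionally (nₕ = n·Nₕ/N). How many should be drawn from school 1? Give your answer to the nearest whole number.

N = 1847 + 352 + 480 = 2679.
n_1 = 300·1847/2679 = 206.831... → 207.

207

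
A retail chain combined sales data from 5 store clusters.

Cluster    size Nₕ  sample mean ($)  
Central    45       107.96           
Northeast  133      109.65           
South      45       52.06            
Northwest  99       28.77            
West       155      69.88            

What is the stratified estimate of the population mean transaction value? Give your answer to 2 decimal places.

x̄_st = (Σ Nₕx̄ₕ) / (Σ Nₕ) = (45·107.96 + 133·109.65 + 45·52.06 + 99·28.77 + 155·69.88) / 477
= 35463.98 / 477 = 74.3480... → 74.35.

74.35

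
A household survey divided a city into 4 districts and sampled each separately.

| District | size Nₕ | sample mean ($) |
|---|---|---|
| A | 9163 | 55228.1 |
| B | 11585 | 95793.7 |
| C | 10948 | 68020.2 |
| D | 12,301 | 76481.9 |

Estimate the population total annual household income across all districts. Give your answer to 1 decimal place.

Population total = Σ Nₕ·x̄ₕ (each stratum's size times its mean).
9163·55228.1 + 11585·95793.7 + 10948·68020.2 + 12301·76481.9 = 506055080.3 + 1109770014.5 + 744685149.6 + 940803851.9 = 3301314096.3.

3301314096.3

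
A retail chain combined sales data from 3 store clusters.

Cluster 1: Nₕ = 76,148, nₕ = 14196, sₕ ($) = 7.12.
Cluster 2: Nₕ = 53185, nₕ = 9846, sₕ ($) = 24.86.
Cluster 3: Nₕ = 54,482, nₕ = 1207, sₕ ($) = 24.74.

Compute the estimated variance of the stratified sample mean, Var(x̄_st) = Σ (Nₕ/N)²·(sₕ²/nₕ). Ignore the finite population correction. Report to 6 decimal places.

0.050417

N = 183815. Term for each stratum: Wₕ²sₕ²/nₕ.
Var(x̄_st) = 0.000612843 + 0.005254832 + 0.044548830 = 0.050416505 → 0.050417.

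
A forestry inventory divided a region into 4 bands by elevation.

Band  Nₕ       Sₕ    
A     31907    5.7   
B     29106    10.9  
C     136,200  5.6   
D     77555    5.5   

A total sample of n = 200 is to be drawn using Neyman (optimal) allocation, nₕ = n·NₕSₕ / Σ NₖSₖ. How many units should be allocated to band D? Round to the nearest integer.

51

Σ NₕSₕ = 31907·5.7 + 29106·10.9 + 136200·5.6 + 77555·5.5 = 1688397.8.
Share for D: 426552.5/1688397.8 = 0.25264.
n_D = 200 × 0.25264 = 50.527... → 51.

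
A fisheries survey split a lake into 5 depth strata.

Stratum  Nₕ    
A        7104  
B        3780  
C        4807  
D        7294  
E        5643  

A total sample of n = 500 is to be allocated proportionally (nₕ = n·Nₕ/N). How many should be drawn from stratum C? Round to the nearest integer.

84

N = 7104 + 3780 + 4807 + 7294 + 5643 = 28628.
n_C = 500·4807/28628 = 83.956... → 84.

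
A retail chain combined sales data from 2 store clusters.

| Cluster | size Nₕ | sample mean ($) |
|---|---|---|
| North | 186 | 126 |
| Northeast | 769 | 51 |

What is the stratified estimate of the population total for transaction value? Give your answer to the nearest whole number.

62655

North: 186·126 = 23436
Northeast: 769·51 = 39219
τ̂ = Σ Nₕx̄ₕ = 62655.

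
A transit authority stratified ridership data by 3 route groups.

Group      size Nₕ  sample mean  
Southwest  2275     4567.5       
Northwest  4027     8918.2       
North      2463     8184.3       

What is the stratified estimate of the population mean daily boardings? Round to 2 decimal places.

x̄_st = (Σ Nₕx̄ₕ) / (Σ Nₕ) = (2275·4567.5 + 4027·8918.2 + 2463·8184.3) / 8765
= 66462584.8 / 8765 = 7582.7250... → 7582.73.

7582.73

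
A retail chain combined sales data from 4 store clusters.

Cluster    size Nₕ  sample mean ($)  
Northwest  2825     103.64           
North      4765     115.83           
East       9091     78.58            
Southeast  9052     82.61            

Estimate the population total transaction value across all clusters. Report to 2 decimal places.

Northwest: 2825·103.64 = 292783
North: 4765·115.83 = 551929.95
East: 9091·78.58 = 714370.78
Southeast: 9052·82.61 = 747785.72
τ̂ = Σ Nₕx̄ₕ = 2306869.45.

2306869.45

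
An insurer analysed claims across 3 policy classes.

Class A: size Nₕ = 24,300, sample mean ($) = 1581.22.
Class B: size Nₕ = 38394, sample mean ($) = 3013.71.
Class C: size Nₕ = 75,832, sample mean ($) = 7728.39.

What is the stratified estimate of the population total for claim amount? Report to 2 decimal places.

Estimate total by summing Nₕ·x̄ₕ over strata.
24300·1581.22 + 38394·3013.71 + 75832·7728.39 = 38423646 + 115708381.74 + 586059270.48 = 740191298.22.

740191298.22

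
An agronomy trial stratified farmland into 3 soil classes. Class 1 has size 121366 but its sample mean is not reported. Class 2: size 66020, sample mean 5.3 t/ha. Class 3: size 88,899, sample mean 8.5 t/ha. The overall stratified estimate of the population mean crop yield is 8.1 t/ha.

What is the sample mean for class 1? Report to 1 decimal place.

9.3

N = 121366 + 66020 + 88899 = 276285.
Overall total = μ·N = 8.1·276285 = 2237908.5.
Subtract the known strata: 66020·5.3 + 88899·8.5 = 1105547.5.
Remaining total for class 1: 2237908.5 − 1105547.5 = 1132361.
Divide by its size: 1132361 / 121366 = 9.330... → 9.3.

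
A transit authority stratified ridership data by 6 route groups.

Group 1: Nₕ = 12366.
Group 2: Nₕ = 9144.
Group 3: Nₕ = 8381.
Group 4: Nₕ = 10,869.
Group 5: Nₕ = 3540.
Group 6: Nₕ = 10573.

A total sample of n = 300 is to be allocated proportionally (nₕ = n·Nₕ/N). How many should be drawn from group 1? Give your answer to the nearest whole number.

68

Share of group 1 = 12366/54873 = 0.22536.
Allocate 300 × 0.22536 = 67.607... → 68.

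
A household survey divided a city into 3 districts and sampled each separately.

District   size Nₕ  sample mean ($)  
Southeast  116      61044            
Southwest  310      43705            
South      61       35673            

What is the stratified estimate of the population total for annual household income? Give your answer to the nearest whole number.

Southeast: 116·61044 = 7081104
Southwest: 310·43705 = 13548550
South: 61·35673 = 2176053
τ̂ = Σ Nₕx̄ₕ = 22805707.

22805707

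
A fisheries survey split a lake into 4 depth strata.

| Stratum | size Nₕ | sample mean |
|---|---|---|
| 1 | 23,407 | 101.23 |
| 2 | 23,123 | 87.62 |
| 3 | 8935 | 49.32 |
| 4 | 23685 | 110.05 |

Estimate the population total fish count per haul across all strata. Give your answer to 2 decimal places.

7442736.32

Population total = Σ Nₕ·x̄ₕ (each stratum's size times its mean).
23407·101.23 + 23123·87.62 + 8935·49.32 + 23685·110.05 = 2369490.61 + 2026037.26 + 440674.2 + 2606534.25 = 7442736.32.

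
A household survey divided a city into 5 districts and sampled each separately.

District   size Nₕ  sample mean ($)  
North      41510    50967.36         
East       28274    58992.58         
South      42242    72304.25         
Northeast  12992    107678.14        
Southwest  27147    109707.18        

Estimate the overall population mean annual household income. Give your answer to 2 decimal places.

73703.30

N = 41510 + 28274 + 42242 + 12992 + 27147 = 152165.
Overall mean = Σ (Nₕ/N)·x̄ₕ — weight by population share, not a simple average.
Σ Nₕx̄ₕ = 41510·50967.36 + 28274·58992.58 + 42242·72304.25 + 12992·107678.14 + 27147·109707.18 = 2115655113.6 + 1667956206.92 + 3054276128.5 + 1398954394.88 + 2978220815.46 = 11215062659.36.
Divide by N: 11215062659.36 / 152165 = 73703.3001... → 73703.30.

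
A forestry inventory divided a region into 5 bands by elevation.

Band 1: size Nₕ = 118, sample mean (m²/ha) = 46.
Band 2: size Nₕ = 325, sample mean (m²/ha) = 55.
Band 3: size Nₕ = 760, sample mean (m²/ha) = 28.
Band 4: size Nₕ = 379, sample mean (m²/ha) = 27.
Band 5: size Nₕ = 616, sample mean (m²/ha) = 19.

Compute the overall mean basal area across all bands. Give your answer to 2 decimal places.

N = 2198; weights Wₕ = Nₕ/N = (0.0537, 0.1479, 0.3458, 0.1724, 0.2803).
x̄_st = Σ Wₕ·x̄ₕ = 0.0537·46 + 0.1479·55 + 0.3458·28 + 0.1724·27 + 0.2803·19 ≈ 30.2639...
→ 30.26.

30.26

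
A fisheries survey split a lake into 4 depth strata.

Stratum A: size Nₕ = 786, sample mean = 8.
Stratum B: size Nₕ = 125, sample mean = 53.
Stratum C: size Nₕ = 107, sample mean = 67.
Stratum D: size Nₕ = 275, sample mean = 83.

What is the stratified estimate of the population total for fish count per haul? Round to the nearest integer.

42907

A: 786·8 = 6288
B: 125·53 = 6625
C: 107·67 = 7169
D: 275·83 = 22825
τ̂ = Σ Nₕx̄ₕ = 42907.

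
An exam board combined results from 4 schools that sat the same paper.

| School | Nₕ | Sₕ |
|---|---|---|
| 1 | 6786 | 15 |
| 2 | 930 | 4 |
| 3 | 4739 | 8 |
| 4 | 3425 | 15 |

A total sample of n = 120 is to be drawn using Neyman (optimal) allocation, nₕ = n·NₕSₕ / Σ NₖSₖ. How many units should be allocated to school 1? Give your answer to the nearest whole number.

63

1: NₕSₕ = 6786·15 = 101790
2: NₕSₕ = 930·4 = 3720
3: NₕSₕ = 4739·8 = 37912
4: NₕSₕ = 3425·15 = 51375
Σ NₕSₕ = 194797.
n_1 = 120·101790/194797 = 62.705... → 63.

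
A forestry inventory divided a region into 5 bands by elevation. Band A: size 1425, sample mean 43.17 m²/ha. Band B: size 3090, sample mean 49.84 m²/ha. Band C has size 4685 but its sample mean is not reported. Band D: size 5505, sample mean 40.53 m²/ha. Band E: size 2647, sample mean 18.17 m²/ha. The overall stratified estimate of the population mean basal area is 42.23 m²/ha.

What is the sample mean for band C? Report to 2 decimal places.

N = 1425 + 3090 + 4685 + 5505 + 2647 = 17352.
Overall total = μ·N = 42.23·17352 = 732774.96.
Subtract the known strata: 1425·43.17 + 3090·49.84 + 5505·40.53 + 2647·18.17 = 486736.49.
Remaining total for band C: 732774.96 − 486736.49 = 246038.47.
Divide by its size: 246038.47 / 4685 = 52.5162... → 52.52.

52.52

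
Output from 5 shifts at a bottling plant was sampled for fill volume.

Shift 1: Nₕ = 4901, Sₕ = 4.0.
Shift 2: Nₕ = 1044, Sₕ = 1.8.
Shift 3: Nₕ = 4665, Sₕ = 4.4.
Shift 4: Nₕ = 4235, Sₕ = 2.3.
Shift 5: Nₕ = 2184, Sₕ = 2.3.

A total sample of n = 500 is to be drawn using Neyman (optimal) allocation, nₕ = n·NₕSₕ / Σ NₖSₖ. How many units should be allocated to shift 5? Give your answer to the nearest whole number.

Σ NₕSₕ = 4901·4.0 + 1044·1.8 + 4665·4.4 + 4235·2.3 + 2184·2.3 = 56772.9.
Share for 5: 5023.2/56772.9 = 0.08848.
n_5 = 500 × 0.08848 = 44.239... → 44.

44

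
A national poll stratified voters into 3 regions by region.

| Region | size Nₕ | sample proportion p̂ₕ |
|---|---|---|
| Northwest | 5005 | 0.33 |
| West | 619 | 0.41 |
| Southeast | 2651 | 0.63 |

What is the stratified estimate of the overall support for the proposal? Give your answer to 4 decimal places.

0.4321

N = 5005 + 619 + 2651 = 8275.
Overall proportion = Σ (Nₕ/N)·p̂ₕ.
Σ Nₕp̂ₕ = 1651.65 + 253.79 + 1670.13 = 3575.57.
3575.57 / 8275 = 0.432093... → 0.4321.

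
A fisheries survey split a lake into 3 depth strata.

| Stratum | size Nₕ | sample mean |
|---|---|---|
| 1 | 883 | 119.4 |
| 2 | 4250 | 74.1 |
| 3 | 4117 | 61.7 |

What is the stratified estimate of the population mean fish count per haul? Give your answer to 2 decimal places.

N = 883 + 4250 + 4117 = 9250.
Weight each subgroup mean by Nₕ/N and sum.
Σ Nₕx̄ₕ = 883·119.4 + 4250·74.1 + 4117·61.7 = 105430.2 + 314925 + 254018.9 = 674374.1.
Divide by N: 674374.1 / 9250 = 72.9053... → 72.91.

72.91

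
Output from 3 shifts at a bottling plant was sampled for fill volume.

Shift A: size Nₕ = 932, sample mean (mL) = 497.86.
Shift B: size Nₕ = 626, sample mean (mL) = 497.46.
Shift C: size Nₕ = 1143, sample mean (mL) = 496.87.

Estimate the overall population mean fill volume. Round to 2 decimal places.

497.35

x̄_st = (Σ Nₕx̄ₕ) / (Σ Nₕ) = (932·497.86 + 626·497.46 + 1143·496.87) / 2701
= 1343337.89 / 2701 = 497.3483... → 497.35.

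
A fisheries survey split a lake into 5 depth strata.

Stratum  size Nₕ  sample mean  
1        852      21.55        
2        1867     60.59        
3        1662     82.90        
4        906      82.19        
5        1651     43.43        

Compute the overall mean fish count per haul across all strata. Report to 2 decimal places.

59.88

N = 6938; weights Wₕ = Nₕ/N = (0.1228, 0.2691, 0.2396, 0.1306, 0.2380).
x̄_st = Σ Wₕ·x̄ₕ = 0.1228·21.55 + 0.2691·60.59 + 0.2396·82.90 + 0.1306·82.19 + 0.2380·43.43 ≈ 59.8773...
→ 59.88.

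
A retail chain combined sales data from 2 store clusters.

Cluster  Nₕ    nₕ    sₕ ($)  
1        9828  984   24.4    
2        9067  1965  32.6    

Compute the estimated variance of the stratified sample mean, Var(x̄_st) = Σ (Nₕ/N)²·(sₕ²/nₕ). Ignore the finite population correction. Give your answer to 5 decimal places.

0.28823

N = 18895; Wₕ = Nₕ/N.
cluster 1: (9828/18895)²·24.4²/984 = 0.16368959
cluster 2: (9067/18895)²·32.6²/1965 = 0.12453920
Sum = 0.28822879 → 0.28823.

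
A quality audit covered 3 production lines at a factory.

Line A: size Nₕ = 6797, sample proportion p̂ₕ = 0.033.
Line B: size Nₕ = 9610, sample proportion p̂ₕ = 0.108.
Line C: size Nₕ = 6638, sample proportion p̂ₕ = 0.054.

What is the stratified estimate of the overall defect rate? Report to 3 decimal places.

0.070

Wₕ = Nₕ/N with N = 23045: 0.2949, 0.4170, 0.2880.
p̂_st = 0.2949·0.033 + 0.4170·0.108 + 0.2880·0.054 ≈ 0.07032... → 0.070.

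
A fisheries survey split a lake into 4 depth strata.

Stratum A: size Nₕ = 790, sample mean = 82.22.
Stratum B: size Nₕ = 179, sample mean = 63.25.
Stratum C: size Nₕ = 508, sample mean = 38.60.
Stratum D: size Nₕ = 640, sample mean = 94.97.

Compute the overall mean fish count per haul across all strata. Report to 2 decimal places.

N = 2117; weights Wₕ = Nₕ/N = (0.3732, 0.0846, 0.2400, 0.3023).
x̄_st = Σ Wₕ·x̄ₕ = 0.3732·82.22 + 0.0846·63.25 + 0.2400·38.60 + 0.3023·94.97 ≈ 74.0034...
→ 74.00.

74.00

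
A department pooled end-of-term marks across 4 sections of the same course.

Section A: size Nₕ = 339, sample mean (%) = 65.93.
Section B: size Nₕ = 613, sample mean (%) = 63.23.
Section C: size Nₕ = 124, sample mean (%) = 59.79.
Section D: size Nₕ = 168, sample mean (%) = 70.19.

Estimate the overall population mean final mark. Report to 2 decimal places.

x̄_st = (Σ Nₕx̄ₕ) / (Σ Nₕ) = (339·65.93 + 613·63.23 + 124·59.79 + 168·70.19) / 1244
= 80316.14 / 1244 = 64.5628... → 64.56.

64.56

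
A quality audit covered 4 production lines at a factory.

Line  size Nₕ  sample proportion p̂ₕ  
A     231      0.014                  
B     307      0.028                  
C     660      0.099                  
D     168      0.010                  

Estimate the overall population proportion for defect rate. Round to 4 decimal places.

0.0577

N = 231 + 307 + 660 + 168 = 1366.
Overall proportion = Σ (Nₕ/N)·p̂ₕ.
Σ Nₕp̂ₕ = 3.234 + 8.596 + 65.34 + 1.68 = 78.85.
78.85 / 1366 = 0.057723... → 0.0577.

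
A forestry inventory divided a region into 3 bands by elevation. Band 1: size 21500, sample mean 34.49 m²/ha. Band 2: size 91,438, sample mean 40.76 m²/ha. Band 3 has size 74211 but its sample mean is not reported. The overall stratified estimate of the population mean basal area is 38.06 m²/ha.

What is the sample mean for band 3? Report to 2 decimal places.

N = 21500 + 91438 + 74211 = 187149.
Overall total = μ·N = 38.06·187149 = 7122890.94.
Subtract the known strata: 21500·34.49 + 91438·40.76 = 4468547.88.
Remaining total for band 3: 7122890.94 − 4468547.88 = 2654343.06.
Divide by its size: 2654343.06 / 74211 = 35.7675... → 35.77.

35.77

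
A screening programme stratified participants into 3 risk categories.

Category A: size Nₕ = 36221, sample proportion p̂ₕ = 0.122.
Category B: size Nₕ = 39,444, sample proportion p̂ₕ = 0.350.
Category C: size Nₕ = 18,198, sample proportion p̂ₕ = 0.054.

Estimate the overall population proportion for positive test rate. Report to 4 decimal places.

0.2046

Wₕ = Nₕ/N with N = 93863: 0.3859, 0.4202, 0.1939.
p̂_st = 0.3859·0.122 + 0.4202·0.350 + 0.1939·0.054 ≈ 0.204629... → 0.2046.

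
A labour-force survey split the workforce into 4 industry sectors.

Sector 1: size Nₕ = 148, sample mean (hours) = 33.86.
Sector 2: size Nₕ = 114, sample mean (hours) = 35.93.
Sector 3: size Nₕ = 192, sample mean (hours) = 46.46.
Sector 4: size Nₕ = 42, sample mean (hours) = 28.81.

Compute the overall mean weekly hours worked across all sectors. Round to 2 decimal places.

38.79

N = 148 + 114 + 192 + 42 = 496.
Overall mean = Σ (Nₕ/N)·x̄ₕ — weight by population share, not a simple average.
Σ Nₕx̄ₕ = 148·33.86 + 114·35.93 + 192·46.46 + 42·28.81 = 5011.28 + 4096.02 + 8920.32 + 1210.02 = 19237.64.
Divide by N: 19237.64 / 496 = 38.7856... → 38.79.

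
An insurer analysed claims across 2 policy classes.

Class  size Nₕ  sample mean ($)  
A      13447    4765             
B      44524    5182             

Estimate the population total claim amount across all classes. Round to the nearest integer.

294798323

Estimate total by summing Nₕ·x̄ₕ over strata.
13447·4765 + 44524·5182 = 64074955 + 230723368 = 294798323.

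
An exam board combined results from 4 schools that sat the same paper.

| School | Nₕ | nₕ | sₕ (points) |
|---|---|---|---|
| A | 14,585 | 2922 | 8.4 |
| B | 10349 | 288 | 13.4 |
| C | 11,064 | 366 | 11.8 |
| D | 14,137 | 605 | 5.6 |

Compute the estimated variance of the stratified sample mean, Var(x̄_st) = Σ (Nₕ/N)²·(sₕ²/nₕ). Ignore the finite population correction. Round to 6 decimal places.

0.051259

N = 50135; Wₕ = Nₕ/N.
school A: (14585/50135)²·8.4²/2922 = 0.002043663
school B: (10349/50135)²·13.4²/288 = 0.026566347
school C: (11064/50135)²·11.8²/366 = 0.018527858
school D: (14137/50135)²·5.6²/605 = 0.004121480
Sum = 0.051259348 → 0.051259.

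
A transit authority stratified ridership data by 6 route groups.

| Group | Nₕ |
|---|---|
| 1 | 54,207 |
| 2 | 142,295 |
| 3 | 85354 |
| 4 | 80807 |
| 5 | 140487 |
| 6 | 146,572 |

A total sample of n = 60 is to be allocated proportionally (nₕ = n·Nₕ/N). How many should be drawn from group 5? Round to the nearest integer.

Share of group 5 = 140487/649722 = 0.21623.
Allocate 60 × 0.21623 = 12.974... → 13.

13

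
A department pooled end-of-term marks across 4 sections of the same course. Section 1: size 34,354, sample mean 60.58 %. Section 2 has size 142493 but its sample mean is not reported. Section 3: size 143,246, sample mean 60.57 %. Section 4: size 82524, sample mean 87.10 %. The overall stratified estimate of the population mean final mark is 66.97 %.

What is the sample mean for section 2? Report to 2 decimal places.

63.29

N = 34354 + 142493 + 143246 + 82524 = 402617.
Overall total = μ·N = 66.97·402617 = 26963260.49.
Subtract the known strata: 34354·60.58 + 143246·60.57 + 82524·87.10 = 17945415.94.
Remaining total for section 2: 26963260.49 − 17945415.94 = 9017844.55.
Divide by its size: 9017844.55 / 142493 = 63.2862... → 63.29.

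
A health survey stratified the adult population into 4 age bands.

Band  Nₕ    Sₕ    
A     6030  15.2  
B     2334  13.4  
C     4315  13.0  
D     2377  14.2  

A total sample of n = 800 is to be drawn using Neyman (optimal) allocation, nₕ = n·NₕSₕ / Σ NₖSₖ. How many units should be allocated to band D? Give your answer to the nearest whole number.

Σ NₕSₕ = 6030·15.2 + 2334·13.4 + 4315·13.0 + 2377·14.2 = 212780.
Share for D: 33753.4/212780 = 0.15863.
n_D = 800 × 0.15863 = 126.904... → 127.

127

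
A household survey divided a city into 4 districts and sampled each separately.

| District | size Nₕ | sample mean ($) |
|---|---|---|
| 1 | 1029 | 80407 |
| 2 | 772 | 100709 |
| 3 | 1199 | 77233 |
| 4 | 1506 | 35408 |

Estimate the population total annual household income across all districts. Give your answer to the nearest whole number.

306412966

1: 1029·80407 = 82738803
2: 772·100709 = 77747348
3: 1199·77233 = 92602367
4: 1506·35408 = 53324448
τ̂ = Σ Nₕx̄ₕ = 306412966.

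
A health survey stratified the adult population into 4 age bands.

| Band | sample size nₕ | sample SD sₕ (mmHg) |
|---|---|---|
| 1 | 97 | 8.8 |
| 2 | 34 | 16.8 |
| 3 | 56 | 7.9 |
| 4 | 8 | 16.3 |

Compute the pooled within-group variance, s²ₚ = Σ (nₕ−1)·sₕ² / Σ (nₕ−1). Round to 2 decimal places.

1: (97−1)·8.8² = 96·77.44 = 7434.24
2: (34−1)·16.8² = 33·282.24 = 9313.92
3: (56−1)·7.9² = 55·62.41 = 3432.55
4: (8−1)·16.3² = 7·265.69 = 1859.83
Numerator = 22040.54; denominator = Σ(nₕ−1) = 191.
s²ₚ = 22040.54/191 = 115.3955... → 115.40.

115.40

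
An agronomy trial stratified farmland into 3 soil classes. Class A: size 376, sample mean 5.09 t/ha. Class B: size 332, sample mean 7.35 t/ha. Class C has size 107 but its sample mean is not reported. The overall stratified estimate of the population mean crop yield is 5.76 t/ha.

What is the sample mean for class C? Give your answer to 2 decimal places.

3.18

N = 376 + 332 + 107 = 815.
Overall total = μ·N = 5.76·815 = 4694.4.
Subtract the known strata: 376·5.09 + 332·7.35 = 4354.04.
Remaining total for class C: 4694.4 − 4354.04 = 340.36.
Divide by its size: 340.36 / 107 = 3.1809... → 3.18.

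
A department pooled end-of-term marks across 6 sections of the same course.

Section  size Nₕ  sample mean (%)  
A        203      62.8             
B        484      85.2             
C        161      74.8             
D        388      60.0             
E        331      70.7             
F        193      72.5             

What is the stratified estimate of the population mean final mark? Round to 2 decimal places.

71.99

N = 203 + 484 + 161 + 388 + 331 + 193 = 1760.
The stratified mean weights each stratum mean by its population share Nₕ/N.
Σ Nₕx̄ₕ = 203·62.8 + 484·85.2 + 161·74.8 + 388·60.0 + 331·70.7 + 193·72.5 = 12748.4 + 41236.8 + 12042.8 + 23280 + 23401.7 + 13992.5 = 126702.2.
Divide by N: 126702.2 / 1760 = 71.9899... → 71.99.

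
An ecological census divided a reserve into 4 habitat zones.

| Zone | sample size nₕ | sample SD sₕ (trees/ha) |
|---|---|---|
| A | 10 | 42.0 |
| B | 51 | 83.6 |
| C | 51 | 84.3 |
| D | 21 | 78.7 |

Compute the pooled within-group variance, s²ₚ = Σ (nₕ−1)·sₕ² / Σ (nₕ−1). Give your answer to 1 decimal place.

Degrees of freedom: 9 + 50 + 50 + 20 = 129.
Σ(nₕ−1)sₕ² = 9·1764 + 50·6988.96 + 50·7106.49 + 20·6193.69 = 844522.3.
s²ₚ = 844522.3 / 129 = 6546.684... → 6546.7.

6546.7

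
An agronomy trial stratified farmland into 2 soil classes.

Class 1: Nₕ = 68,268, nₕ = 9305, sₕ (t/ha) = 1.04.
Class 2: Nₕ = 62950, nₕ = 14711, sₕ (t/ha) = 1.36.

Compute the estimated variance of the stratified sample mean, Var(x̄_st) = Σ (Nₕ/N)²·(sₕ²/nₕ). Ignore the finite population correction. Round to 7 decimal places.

0.0000604

N = 131218; Wₕ = Nₕ/N.
class 1: (68268/131218)²·1.04²/9305 = 0.0000314628
class 2: (62950/131218)²·1.36²/14711 = 0.0000289361
Sum = 0.0000603990 → 0.0000604.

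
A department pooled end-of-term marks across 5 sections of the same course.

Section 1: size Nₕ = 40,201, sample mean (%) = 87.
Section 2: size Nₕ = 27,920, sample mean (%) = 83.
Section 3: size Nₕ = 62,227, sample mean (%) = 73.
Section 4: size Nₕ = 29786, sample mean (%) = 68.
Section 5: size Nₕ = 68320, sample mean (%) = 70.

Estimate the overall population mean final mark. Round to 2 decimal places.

N = 228454; weights Wₕ = Nₕ/N = (0.1760, 0.1222, 0.2724, 0.1304, 0.2991).
x̄_st = Σ Wₕ·x̄ₕ = 0.1760·87 + 0.1222·83 + 0.2724·73 + 0.1304·68 + 0.2991·70 ≈ 75.1366...
→ 75.14.

75.14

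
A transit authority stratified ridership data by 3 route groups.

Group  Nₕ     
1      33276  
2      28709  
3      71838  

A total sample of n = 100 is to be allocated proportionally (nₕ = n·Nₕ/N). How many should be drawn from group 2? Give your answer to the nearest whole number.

Share of group 2 = 28709/133823 = 0.21453.
Allocate 100 × 0.21453 = 21.453... → 21.

21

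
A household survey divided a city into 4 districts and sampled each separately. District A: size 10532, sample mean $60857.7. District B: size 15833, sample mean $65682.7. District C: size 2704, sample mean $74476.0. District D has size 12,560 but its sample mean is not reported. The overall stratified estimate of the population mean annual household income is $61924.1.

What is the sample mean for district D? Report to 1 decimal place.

55378.0

N = 10532 + 15833 + 2704 + 12560 = 41629.
Overall total = μ·N = 61924.1·41629 = 2577838358.9.
Subtract the known strata: 10532·60857.7 + 15833·65682.7 + 2704·74476.0 = 1882290589.5.
Remaining total for district D: 2577838358.9 − 1882290589.5 = 695547769.4.
Divide by its size: 695547769.4 / 12560 = 55378.007... → 55378.0.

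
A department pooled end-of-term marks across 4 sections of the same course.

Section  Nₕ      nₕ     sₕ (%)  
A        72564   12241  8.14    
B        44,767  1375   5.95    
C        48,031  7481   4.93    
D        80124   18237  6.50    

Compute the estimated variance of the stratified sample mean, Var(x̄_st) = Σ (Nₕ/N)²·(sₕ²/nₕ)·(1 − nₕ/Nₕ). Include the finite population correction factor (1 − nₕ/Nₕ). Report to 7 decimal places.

N = 245486; Wₕ = Nₕ/N.
section A: (72564/245486)²·8.14²/12241·(1 − 12241/72564) = 0.0003931720
section B: (44767/245486)²·5.95²/1375·(1 − 1375/44767) = 0.0008299376
section C: (48031/245486)²·4.93²/7481·(1 − 7481/48031) = 0.0001050009
section D: (80124/245486)²·6.50²/18237·(1 − 18237/80124) = 0.0001906259
Sum = 0.0015187365 → 0.0015187.

0.0015187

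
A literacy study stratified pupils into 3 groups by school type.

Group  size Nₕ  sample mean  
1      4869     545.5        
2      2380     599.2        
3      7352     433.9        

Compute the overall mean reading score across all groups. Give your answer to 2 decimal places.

N = 4869 + 2380 + 7352 = 14601.
The stratified mean weights each stratum mean by its population share Nₕ/N.
Σ Nₕx̄ₕ = 4869·545.5 + 2380·599.2 + 7352·433.9 = 2656039.5 + 1426096 + 3190032.8 = 7272168.3.
Divide by N: 7272168.3 / 14601 = 498.0596... → 498.06.

498.06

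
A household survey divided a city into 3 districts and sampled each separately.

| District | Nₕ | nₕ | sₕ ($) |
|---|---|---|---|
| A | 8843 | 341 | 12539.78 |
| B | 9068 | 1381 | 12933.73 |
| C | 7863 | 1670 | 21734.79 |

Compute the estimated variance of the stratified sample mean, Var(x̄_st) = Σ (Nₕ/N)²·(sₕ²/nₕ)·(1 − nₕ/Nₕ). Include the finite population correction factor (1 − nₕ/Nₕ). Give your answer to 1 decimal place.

N = 25774; Wₕ = Nₕ/N.
district A: (8843/25774)²·12539.78²/341·(1 − 341/8843) = 52189.4275
district B: (9068/25774)²·12933.73²/1381·(1 − 1381/9068) = 12710.3833
district C: (7863/25774)²·21734.79²/1670·(1 − 1670/7863) = 20735.7684
Sum = 85635.5791 → 85635.6.

85635.6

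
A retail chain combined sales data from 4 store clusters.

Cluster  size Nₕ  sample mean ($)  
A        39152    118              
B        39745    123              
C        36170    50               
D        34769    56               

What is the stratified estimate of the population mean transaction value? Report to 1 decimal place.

88.5

N = 149836; weights Wₕ = Nₕ/N = (0.2613, 0.2653, 0.2414, 0.2320).
x̄_st = Σ Wₕ·x̄ₕ = 0.2613·118 + 0.2653·123 + 0.2414·50 + 0.2320·56 ≈ 88.524...
→ 88.5.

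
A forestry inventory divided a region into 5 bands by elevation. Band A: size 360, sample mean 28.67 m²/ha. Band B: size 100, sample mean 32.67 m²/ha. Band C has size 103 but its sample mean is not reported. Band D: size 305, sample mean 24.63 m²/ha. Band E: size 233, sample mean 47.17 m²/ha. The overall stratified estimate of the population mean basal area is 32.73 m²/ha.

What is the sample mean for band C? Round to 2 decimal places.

N = 360 + 100 + 103 + 305 + 233 = 1101.
Overall total = μ·N = 32.73·1101 = 36035.73.
Subtract the known strata: 360·28.67 + 100·32.67 + 305·24.63 + 233·47.17 = 32090.96.
Remaining total for band C: 36035.73 − 32090.96 = 3944.77.
Divide by its size: 3944.77 / 103 = 38.2987... → 38.30.

38.30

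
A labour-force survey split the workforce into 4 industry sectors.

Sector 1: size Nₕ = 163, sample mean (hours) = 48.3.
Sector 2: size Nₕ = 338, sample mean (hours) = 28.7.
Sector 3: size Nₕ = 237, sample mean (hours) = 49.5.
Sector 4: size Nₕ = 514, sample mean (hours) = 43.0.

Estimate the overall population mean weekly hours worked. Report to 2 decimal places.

x̄_st = (Σ Nₕx̄ₕ) / (Σ Nₕ) = (163·48.3 + 338·28.7 + 237·49.5 + 514·43.0) / 1252
= 51407 / 1252 = 41.0599... → 41.06.

41.06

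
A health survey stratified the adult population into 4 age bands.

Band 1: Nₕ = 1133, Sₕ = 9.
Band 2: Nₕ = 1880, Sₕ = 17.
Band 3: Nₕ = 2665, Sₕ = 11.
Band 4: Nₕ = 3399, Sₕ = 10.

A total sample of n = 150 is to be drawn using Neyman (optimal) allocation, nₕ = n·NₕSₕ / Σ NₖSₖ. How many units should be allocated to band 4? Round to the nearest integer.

48

1: NₕSₕ = 1133·9 = 10197
2: NₕSₕ = 1880·17 = 31960
3: NₕSₕ = 2665·11 = 29315
4: NₕSₕ = 3399·10 = 33990
Σ NₕSₕ = 105462.
n_4 = 150·33990/105462 = 48.344... → 48.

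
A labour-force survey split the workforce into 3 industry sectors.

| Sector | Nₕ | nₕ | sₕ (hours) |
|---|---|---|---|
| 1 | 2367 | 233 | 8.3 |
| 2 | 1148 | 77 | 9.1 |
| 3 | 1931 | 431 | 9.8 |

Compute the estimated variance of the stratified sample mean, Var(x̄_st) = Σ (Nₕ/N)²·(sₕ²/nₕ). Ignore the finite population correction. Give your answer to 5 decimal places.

N = 5446. Term for each stratum: Wₕ²sₕ²/nₕ.
Var(x̄_st) = 0.05585236 + 0.04778819 + 0.02801458 = 0.13165513 → 0.13166.

0.13166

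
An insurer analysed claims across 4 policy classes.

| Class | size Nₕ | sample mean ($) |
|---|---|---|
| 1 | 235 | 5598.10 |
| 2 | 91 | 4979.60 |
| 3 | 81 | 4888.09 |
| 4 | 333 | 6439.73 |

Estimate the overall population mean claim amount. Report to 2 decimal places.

5823.06

N = 235 + 91 + 81 + 333 = 740.
The stratified mean weights each stratum mean by its population share Nₕ/N.
Σ Nₕx̄ₕ = 235·5598.10 + 91·4979.60 + 81·4888.09 + 333·6439.73 = 1315553.5 + 453143.6 + 395935.29 + 2144430.09 = 4309062.48.
Divide by N: 4309062.48 / 740 = 5823.0574... → 5823.06.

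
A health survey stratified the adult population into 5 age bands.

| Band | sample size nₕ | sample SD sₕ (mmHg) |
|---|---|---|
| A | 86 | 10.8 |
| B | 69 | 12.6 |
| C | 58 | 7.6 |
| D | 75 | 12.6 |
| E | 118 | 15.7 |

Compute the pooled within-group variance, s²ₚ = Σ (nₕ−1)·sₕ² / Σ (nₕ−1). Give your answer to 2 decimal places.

161.07

Degrees of freedom: 85 + 68 + 57 + 74 + 117 = 401.
Σ(nₕ−1)sₕ² = 85·116.64 + 68·158.76 + 57·57.76 + 74·158.76 + 117·246.49 = 64589.97.
s²ₚ = 64589.97 / 401 = 161.0722... → 161.07.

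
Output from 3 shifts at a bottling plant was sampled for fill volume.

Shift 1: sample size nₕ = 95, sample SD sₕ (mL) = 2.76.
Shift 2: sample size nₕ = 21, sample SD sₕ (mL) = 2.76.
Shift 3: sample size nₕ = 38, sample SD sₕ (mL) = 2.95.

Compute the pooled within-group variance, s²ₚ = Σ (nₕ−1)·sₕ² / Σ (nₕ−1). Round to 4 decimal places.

7.8834

1: (95−1)·2.76² = 94·7.6176 = 716.0544
2: (21−1)·2.76² = 20·7.6176 = 152.352
3: (38−1)·2.95² = 37·8.7025 = 321.9925
Numerator = 1190.3989; denominator = Σ(nₕ−1) = 151.
s²ₚ = 1190.3989/151 = 7.883436... → 7.8834.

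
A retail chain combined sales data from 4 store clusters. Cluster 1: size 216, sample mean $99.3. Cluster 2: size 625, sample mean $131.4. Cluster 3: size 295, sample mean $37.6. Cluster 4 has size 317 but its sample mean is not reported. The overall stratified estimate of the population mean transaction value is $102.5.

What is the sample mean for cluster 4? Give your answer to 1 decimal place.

N = 216 + 625 + 295 + 317 = 1453.
Overall total = μ·N = 102.5·1453 = 148932.5.
Subtract the known strata: 216·99.3 + 625·131.4 + 295·37.6 = 114665.8.
Remaining total for cluster 4: 148932.5 − 114665.8 = 34266.7.
Divide by its size: 34266.7 / 317 = 108.097... → 108.1.

108.1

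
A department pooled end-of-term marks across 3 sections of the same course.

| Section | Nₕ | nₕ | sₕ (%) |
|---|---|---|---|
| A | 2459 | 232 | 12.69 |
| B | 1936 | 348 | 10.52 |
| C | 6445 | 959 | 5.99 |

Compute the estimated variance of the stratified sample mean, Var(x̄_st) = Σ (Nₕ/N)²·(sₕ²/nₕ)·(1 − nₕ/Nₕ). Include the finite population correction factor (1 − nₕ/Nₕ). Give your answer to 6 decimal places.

0.051927

N = 10840; Wₕ = Nₕ/N.
section A: (2459/10840)²·12.69²/232·(1 − 232/2459) = 0.032348596
section B: (1936/10840)²·10.52²/348·(1 − 348/1936) = 0.008320502
section C: (6445/10840)²·5.99²/959·(1 − 959/6445) = 0.011257843
Sum = 0.051926941 → 0.051927.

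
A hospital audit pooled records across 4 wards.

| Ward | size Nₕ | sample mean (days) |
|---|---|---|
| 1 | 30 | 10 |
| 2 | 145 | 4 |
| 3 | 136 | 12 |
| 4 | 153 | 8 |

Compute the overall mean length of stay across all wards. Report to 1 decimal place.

N = 30 + 145 + 136 + 153 = 464.
Weight each subgroup mean by Nₕ/N and sum.
Σ Nₕx̄ₕ = 30·10 + 145·4 + 136·12 + 153·8 = 300 + 580 + 1632 + 1224 = 3736.
Divide by N: 3736 / 464 = 8.052... → 8.1.

8.1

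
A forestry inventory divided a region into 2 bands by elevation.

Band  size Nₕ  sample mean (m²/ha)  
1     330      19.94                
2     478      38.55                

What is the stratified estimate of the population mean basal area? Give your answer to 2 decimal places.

30.95

x̄_st = (Σ Nₕx̄ₕ) / (Σ Nₕ) = (330·19.94 + 478·38.55) / 808
= 25007.1 / 808 = 30.9494... → 30.95.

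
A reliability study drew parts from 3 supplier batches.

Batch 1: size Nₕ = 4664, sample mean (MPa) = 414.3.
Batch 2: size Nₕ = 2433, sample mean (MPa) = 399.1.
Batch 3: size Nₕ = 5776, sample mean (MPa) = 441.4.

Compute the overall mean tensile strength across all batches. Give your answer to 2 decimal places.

x̄_st = (Σ Nₕx̄ₕ) / (Σ Nₕ) = (4664·414.3 + 2433·399.1 + 5776·441.4) / 12873
= 5452831.9 / 12873 = 423.5867... → 423.59.

423.59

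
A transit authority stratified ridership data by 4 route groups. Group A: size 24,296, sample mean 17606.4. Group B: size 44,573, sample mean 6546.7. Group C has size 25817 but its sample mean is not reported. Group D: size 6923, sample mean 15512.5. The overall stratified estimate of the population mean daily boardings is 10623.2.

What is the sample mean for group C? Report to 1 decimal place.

Σ Nₕx̄ₕ = N·μ, so 25817·x̄_C = 101609·10623.2 − (24296·17606.4 + 44573·6546.7 + 6923·15512.5).
= 1079412728.8 − 826964191 = 252448537.8.
x̄_C = 252448537.8 / 25817 = 9778.384... → 9778.4.

9778.4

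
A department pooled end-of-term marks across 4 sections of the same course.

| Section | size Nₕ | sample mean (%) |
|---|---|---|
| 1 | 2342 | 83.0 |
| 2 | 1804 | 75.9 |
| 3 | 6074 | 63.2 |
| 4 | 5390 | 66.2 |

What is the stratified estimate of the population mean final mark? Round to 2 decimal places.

N = 15610; weights Wₕ = Nₕ/N = (0.1500, 0.1156, 0.3891, 0.3453).
x̄_st = Σ Wₕ·x̄ₕ = 0.1500·83.0 + 0.1156·75.9 + 0.3891·63.2 + 0.3453·66.2 ≈ 68.6742...
→ 68.67.

68.67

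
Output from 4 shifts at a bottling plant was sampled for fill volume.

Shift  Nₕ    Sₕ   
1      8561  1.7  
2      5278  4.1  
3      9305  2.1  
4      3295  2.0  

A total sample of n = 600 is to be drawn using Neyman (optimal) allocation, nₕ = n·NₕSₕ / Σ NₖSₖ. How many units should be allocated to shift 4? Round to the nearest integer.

63

Σ NₕSₕ = 8561·1.7 + 5278·4.1 + 9305·2.1 + 3295·2.0 = 62324.
Share for 4: 6590/62324 = 0.10574.
n_4 = 600 × 0.10574 = 63.443... → 63.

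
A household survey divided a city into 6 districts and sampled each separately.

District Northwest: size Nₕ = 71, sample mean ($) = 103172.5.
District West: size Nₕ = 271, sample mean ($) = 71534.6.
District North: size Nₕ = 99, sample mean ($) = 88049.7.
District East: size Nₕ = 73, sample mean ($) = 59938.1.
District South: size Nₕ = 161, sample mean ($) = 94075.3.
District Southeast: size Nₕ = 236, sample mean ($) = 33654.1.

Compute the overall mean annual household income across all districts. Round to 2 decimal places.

N = 911; weights Wₕ = Nₕ/N = (0.0779, 0.2975, 0.1087, 0.0801, 0.1767, 0.2591).
x̄_st = Σ Wₕ·x̄ₕ = 0.0779·103172.5 + 0.2975·71534.6 + 0.1087·88049.7 + 0.0801·59938.1 + 0.1767·94075.3 + 0.2591·33654.1 ≈ 69036.2422...
→ 69036.24.

69036.24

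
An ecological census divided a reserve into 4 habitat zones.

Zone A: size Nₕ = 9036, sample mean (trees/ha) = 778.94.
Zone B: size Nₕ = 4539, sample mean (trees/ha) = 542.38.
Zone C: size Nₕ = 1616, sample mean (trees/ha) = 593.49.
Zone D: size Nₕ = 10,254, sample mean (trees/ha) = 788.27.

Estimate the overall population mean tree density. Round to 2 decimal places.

728.72

N = 9036 + 4539 + 1616 + 10254 = 25445.
Overall mean = Σ (Nₕ/N)·x̄ₕ — weight by population share, not a simple average.
Σ Nₕx̄ₕ = 9036·778.94 + 4539·542.38 + 1616·593.49 + 10254·788.27 = 7038501.84 + 2461862.82 + 959079.84 + 8082920.58 = 18542365.08.
Divide by N: 18542365.08 / 25445 = 728.7233... → 728.72.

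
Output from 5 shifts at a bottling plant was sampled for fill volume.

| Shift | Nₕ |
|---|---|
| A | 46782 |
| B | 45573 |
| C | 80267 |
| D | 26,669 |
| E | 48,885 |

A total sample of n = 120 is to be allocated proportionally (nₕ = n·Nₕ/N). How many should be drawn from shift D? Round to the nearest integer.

13

N = 46782 + 45573 + 80267 + 26669 + 48885 = 248176.
n_D = 120·26669/248176 = 12.895... → 13.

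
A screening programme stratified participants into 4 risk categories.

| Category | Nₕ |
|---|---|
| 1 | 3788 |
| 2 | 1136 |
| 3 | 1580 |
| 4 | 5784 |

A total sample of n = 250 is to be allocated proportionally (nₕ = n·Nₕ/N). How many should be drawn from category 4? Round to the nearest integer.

118

N = 3788 + 1136 + 1580 + 5784 = 12288.
n_4 = 250·5784/12288 = 117.676... → 118.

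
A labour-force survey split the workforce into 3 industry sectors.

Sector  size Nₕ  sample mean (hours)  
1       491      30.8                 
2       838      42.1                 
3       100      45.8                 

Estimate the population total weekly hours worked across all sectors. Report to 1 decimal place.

54982.6

Estimate total by summing Nₕ·x̄ₕ over strata.
491·30.8 + 838·42.1 + 100·45.8 = 15122.8 + 35279.8 + 4580 = 54982.6.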